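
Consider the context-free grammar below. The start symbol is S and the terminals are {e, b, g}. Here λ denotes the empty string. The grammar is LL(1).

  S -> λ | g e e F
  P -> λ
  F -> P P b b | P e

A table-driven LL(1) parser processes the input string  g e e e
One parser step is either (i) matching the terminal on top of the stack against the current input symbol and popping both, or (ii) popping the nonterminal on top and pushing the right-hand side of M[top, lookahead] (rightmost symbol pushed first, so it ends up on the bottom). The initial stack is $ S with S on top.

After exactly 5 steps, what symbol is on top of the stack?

P

step 1: stack=$ S  input=g e e e $  — expand S -> g e e F
step 2: stack=$ F e e g  input=g e e e $  — match g
step 3: stack=$ F e e  input=e e e $  — match e
step 4: stack=$ F e  input=e e $  — match e
step 5: stack=$ F  input=e $  — expand F -> P e
Stack after step 5: $ e P (top = P).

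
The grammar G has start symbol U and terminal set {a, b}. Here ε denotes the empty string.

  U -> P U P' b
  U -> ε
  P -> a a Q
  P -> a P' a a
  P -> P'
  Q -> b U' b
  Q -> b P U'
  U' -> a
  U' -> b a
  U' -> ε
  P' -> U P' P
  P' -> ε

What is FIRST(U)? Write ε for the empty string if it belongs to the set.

FIRST(Q): from Q->b U' b we get {b}; from Q->b P U' we get {b}. So FIRST(Q) = {b}.
FIRST(U'): from U'->a we get {a}; from U'->b a we get {b}; from U'->ε we get {ε}. So FIRST(U') = {ε, a, b}.
FIRST(U): from U->P U P' b we get {a, b}; from U->ε we get {ε}. So FIRST(U) = {ε, a, b}.
FIRST(P): from P->a a Q we get {a}; from P->a P' a a we get {a}; from P->P' we get {ε, a, b}. So FIRST(P) = {ε, a, b}.
FIRST(P'): from P'->U P' P we get {ε, a, b}; from P'->ε we get {ε}. So FIRST(P') = {ε, a, b}.

{ε, a, b}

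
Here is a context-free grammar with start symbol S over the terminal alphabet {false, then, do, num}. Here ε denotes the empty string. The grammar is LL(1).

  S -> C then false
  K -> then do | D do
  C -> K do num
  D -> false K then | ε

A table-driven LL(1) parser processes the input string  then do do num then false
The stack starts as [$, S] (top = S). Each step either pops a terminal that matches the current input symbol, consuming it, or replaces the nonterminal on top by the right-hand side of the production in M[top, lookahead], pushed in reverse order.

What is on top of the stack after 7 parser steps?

then

     Stack                        Input                        Action
  1  $ S                          then do do num then false $  expand S -> C then false
  2  $ false then C               then do do num then false $  expand C -> K do num
  3  $ false then num do K        then do do num then false $  expand K -> then do
  4  $ false then num do do then  then do do num then false $  match then
  5  $ false then num do do       do do num then false $       match do
  6  $ false then num do          do num then false $          match do
  7  $ false then num             num then false $             match num
Stack after step 7: $ false then (top = then).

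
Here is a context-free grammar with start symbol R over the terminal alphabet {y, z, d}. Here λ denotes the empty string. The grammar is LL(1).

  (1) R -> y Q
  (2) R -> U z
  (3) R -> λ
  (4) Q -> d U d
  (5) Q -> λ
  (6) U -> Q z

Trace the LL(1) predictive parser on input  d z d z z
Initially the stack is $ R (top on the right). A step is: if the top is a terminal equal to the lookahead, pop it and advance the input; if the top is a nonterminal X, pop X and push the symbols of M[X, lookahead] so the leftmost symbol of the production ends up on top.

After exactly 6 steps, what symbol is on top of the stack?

     Stack        Input        Action
  1  $ R          d z d z z $  expand R -> U z
  2  $ z U        d z d z z $  expand U -> Q z
  3  $ z z Q      d z d z z $  expand Q -> d U d
  4  $ z z d U d  d z d z z $  match d
  5  $ z z d U    z d z z $    expand U -> Q z
  6  $ z z d z Q  z d z z $    expand Q -> λ
Stack after step 6: $ z z d z (top = z).

z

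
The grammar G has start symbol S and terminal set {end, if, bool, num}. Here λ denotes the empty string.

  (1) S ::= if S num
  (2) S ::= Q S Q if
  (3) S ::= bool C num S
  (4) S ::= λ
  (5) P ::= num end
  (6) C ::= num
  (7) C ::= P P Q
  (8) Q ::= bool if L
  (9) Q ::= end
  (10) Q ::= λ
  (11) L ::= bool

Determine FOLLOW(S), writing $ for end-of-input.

FIRST(P): from P::=num end we get {num}. So FIRST(P) = {num}.
FIRST(Q): from Q::=bool if L we get {bool}; from Q::=end we get {end}; from Q::=λ we get {λ}. So FIRST(Q) = {λ, bool, end}.
FIRST(L): from L::=bool we get {bool}. So FIRST(L) = {bool}.
FIRST(S): from S::=if S num we get {if}; from S::=Q S Q if we get {bool, end, if}; from S::=bool C num S we get {bool}; from S::=λ we get {λ}. So FIRST(S) = {λ, bool, end, if}.
FIRST(C): from C::=num we get {num}; from C::=P P Q we get {num}. So FIRST(C) = {num}.
FOLLOW(S) includes $ since S is the start symbol.
FOLLOW(S): in S::=if S num, S is followed by num with FIRST {num}; in S::=Q S Q if, S is followed by Q if with FIRST {bool, end, if}; in S::=bool C num S, the suffix after S is empty (adds nothing new). Thus FOLLOW(S) = {$, bool, end, if, num}.
FOLLOW(C): in S::=bool C num S, C is followed by num S with FIRST {num}. Thus FOLLOW(C) = {num}.
FOLLOW(P): in C::=P P Q (occurrence 1), P is followed by P Q with FIRST {num}; in C::=P P Q (occurrence 2), P is followed by Q with FIRST {λ, bool, end}; in C::=P P Q (occurrence 2), the suffix after P is nullable, so FOLLOW(P) ⊇ FOLLOW(C) = {num}. Thus FOLLOW(P) = {bool, end, num}.
FOLLOW(Q): in S::=Q S Q if (occurrence 1), Q is followed by S Q if with FIRST {bool, end, if}; in S::=Q S Q if (occurrence 2), Q is followed by if with FIRST {if}; in C::=P P Q, the suffix after Q is empty, so FOLLOW(Q) ⊇ FOLLOW(C) = {num}. Thus FOLLOW(Q) = {bool, end, if, num}.
FOLLOW(L): in Q::=bool if L, the suffix after L is empty, so FOLLOW(L) ⊇ FOLLOW(Q) = {bool, end, if, num}. Thus FOLLOW(L) = {bool, end, if, num}.

{$, bool, end, if, num}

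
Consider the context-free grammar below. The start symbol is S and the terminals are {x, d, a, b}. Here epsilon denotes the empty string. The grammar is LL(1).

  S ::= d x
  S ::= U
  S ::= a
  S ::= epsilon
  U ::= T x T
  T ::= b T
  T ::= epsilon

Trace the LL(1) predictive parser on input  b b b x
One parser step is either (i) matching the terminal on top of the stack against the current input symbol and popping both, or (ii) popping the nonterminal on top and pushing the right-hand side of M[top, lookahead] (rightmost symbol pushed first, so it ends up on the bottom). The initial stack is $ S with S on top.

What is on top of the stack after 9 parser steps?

x

     Stack      Input      Action
  1  $ S        b b b x $  expand S ::= U
  2  $ U        b b b x $  expand U ::= T x T
  3  $ T x T    b b b x $  expand T ::= b T
  4  $ T x T b  b b b x $  match b
  5  $ T x T    b b x $    expand T ::= b T
  6  $ T x T b  b b x $    match b
  7  $ T x T    b x $      expand T ::= b T
  8  $ T x T b  b x $      match b
  9  $ T x T    x $        expand T ::= epsilon
Stack after step 9: $ T x (top = x).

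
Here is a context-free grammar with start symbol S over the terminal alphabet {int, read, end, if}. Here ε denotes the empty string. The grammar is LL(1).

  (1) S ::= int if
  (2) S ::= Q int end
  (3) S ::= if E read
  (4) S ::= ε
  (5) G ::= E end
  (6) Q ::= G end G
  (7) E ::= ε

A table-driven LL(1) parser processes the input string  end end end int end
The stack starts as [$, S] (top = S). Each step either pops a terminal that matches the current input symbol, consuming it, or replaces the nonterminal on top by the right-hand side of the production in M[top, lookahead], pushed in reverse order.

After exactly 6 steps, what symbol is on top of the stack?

     Stack                  Input                  Action
  1  $ S                    end end end int end $  expand S ::= Q int end
  2  $ end int Q            end end end int end $  expand Q ::= G end G
  3  $ end int G end G      end end end int end $  expand G ::= E end
  4  $ end int G end end E  end end end int end $  expand E ::= ε
  5  $ end int G end end    end end end int end $  match end
  6  $ end int G end        end end int end $      match end
Stack after step 6: $ end int G (top = G).

G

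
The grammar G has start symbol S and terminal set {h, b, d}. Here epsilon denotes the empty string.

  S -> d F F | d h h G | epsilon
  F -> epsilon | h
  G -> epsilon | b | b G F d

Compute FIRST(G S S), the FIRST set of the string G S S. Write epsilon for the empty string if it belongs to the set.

FIRST(S): from S->d F F we get {d}; from S->d h h G we get {d}; from S->epsilon we get {epsilon}. So FIRST(S) = {epsilon, d}.
FIRST(F): from F->epsilon we get {epsilon}; from F->h we get {h}. So FIRST(F) = {epsilon, h}.
FIRST(G): from G->epsilon we get {epsilon}; from G->b we get {b}; from G->b G F d we get {b}. So FIRST(G) = {epsilon, b}.
FIRST(G S S): take FIRST of each symbol in turn, carrying on past any symbol whose FIRST contains epsilon; result {epsilon, b, d}.

{epsilon, b, d}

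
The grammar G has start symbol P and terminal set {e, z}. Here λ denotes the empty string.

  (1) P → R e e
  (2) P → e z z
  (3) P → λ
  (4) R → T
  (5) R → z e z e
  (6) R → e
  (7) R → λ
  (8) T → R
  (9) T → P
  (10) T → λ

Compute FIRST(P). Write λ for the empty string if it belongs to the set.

{λ, e, z}

FIRST(P): from P→R e e we get {e, z}; from P→e z z we get {e}; from P→λ we get {λ}. So FIRST(P) = {λ, e, z}.
FIRST(R): from R→T we get {λ, e, z}; from R→z e z e we get {z}; from R→e we get {e}; from R→λ we get {λ}. So FIRST(R) = {λ, e, z}.
FIRST(T): from T→R we get {λ, e, z}; from T→P we get {λ, e, z}; from T→λ we get {λ}. So FIRST(T) = {λ, e, z}.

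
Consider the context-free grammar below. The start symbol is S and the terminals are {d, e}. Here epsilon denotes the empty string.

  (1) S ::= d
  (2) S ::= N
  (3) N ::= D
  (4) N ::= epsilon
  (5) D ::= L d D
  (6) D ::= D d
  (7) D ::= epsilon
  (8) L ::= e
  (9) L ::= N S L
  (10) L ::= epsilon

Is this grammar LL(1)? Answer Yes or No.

No

FIRST(S) = {epsilon, d, e}
FIRST(N) = {epsilon, d, e}
FIRST(D) = {epsilon, d, e}
FIRST(L) = {epsilon, d, e}
FOLLOW(S) = {$, d, e}
FOLLOW(N) = {$, d, e}
FOLLOW(D) = {$, d, e}
FOLLOW(L) = {d}
Cell M[D, d] receives both D ::= L d D and D ::= D d and D ::= epsilon — the grammar is not LL(1).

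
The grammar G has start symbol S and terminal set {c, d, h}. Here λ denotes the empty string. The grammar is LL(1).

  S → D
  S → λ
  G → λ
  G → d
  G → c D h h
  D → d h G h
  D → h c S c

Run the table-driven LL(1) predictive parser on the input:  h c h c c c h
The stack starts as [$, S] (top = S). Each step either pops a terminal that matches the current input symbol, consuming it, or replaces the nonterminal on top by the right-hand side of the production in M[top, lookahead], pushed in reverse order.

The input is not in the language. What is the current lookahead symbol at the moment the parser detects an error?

      Stack        Input            Action
   1  $ S          h c h c c c h $  expand S → D
   2  $ D          h c h c c c h $  expand D → h c S c
   3  $ c S c h    h c h c c c h $  match h
   4  $ c S c      c h c c c h $    match c
   5  $ c S        h c c c h $      expand S → D
   6  $ c D        h c c c h $      expand D → h c S c
   7  $ c c S c h  h c c c h $      match h
   8  $ c c S c    c c c h $        match c
   9  $ c c S      c c h $          expand S → λ
  10  $ c c        c c h $          match c
  11  $ c          c h $            match c
  12  $            h $              error: stack empty but input remains

h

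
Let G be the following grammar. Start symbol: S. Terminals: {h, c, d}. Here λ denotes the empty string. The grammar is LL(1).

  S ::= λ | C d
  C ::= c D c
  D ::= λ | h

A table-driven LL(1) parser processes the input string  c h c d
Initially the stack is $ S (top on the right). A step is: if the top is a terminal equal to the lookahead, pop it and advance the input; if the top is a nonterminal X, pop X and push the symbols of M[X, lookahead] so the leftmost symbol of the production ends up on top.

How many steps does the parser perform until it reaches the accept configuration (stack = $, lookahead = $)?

7

step 1: stack=$ S  input=c h c d $  — expand S ::= C d
step 2: stack=$ d C  input=c h c d $  — expand C ::= c D c
step 3: stack=$ d c D c  input=c h c d $  — match c
step 4: stack=$ d c D  input=h c d $  — expand D ::= h
step 5: stack=$ d c h  input=h c d $  — match h
step 6: stack=$ d c  input=c d $  — match c
step 7: stack=$ d  input=d $  — match d
Accept reached after 7 steps.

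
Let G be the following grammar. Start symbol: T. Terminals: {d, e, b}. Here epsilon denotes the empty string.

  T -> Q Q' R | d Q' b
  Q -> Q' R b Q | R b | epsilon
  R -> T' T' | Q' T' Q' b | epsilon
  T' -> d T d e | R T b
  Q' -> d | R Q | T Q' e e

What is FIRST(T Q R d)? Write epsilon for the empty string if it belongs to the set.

{b, d, e}

FIRST(T): from T->Q Q' R we get {epsilon, b, d, e}; from T->d Q' b we get {d}. So FIRST(T) = {epsilon, b, d, e}.
FIRST(Q): from Q->Q' R b Q we get {b, d, e}; from Q->R b we get {b, d, e}; from Q->epsilon we get {epsilon}. So FIRST(Q) = {epsilon, b, d, e}.
FIRST(R): from R->T' T' we get {b, d, e}; from R->Q' T' Q' b we get {b, d, e}; from R->epsilon we get {epsilon}. So FIRST(R) = {epsilon, b, d, e}.
FIRST(T'): from T'->d T d e we get {d}; from T'->R T b we get {b, d, e}. So FIRST(T') = {b, d, e}.
FIRST(Q'): from Q'->d we get {d}; from Q'->R Q we get {epsilon, b, d, e}; from Q'->T Q' e e we get {b, d, e}. So FIRST(Q') = {epsilon, b, d, e}.
FIRST(T Q R d): take FIRST of each symbol in turn, carrying on past any symbol whose FIRST contains epsilon; result {b, d, e}.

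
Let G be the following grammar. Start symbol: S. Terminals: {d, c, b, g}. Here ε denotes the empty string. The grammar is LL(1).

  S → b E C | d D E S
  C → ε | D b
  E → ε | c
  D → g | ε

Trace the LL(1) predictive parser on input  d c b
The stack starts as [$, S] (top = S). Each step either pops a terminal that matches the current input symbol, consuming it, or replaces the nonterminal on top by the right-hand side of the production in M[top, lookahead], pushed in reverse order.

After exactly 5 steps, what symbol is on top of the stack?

step 1: stack=$ S  input=d c b $  — expand S → d D E S
step 2: stack=$ S E D d  input=d c b $  — match d
step 3: stack=$ S E D  input=c b $  — expand D → ε
step 4: stack=$ S E  input=c b $  — expand E → c
step 5: stack=$ S c  input=c b $  — match c
Stack after step 5: $ S (top = S).

S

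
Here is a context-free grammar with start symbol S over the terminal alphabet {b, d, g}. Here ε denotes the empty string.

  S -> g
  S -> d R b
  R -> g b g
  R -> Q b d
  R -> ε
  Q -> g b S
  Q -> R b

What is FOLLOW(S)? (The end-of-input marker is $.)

{$, b}

FIRST(S): from S->g we get {g}; from S->d R b we get {d}. So FIRST(S) = {d, g}.
FIRST(R): from R->g b g we get {g}; from R->Q b d we get {b, g}; from R->ε we get {ε}. So FIRST(R) = {ε, b, g}.
FIRST(Q): from Q->g b S we get {g}; from Q->R b we get {b, g}. So FIRST(Q) = {b, g}.
FOLLOW(S) includes $ since S is the start symbol.
FOLLOW(R): in S->d R b, R is followed by b with FIRST {b}; in Q->R b, R is followed by b with FIRST {b}. Thus FOLLOW(R) = {b}.
FOLLOW(Q): in R->Q b d, Q is followed by b d with FIRST {b}. Thus FOLLOW(Q) = {b}.
FOLLOW(S): in Q->g b S, the suffix after S is empty, so FOLLOW(S) ⊇ FOLLOW(Q) = {b}. Thus FOLLOW(S) = {$, b}.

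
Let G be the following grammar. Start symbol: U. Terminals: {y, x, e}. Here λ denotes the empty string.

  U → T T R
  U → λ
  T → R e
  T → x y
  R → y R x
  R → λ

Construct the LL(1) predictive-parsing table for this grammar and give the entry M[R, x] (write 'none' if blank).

R → λ

FIRST(R): from R→y R x we get {y}; from R→λ we get {λ}. So FIRST(R) = {λ, y}.
FIRST(T): from T→R e we get {e, y}; from T→x y we get {x}. So FIRST(T) = {e, x, y}.
FIRST(U): from U→T T R we get {e, x, y}; from U→λ we get {λ}. So FIRST(U) = {λ, e, x, y}.
FOLLOW(U) includes $ since U is the start symbol.
FOLLOW(U): U appears on no right-hand side. Thus FOLLOW(U) = {$}.
FOLLOW(R): in U→T T R, the suffix after R is empty, so FOLLOW(R) ⊇ FOLLOW(U) = {$}; in T→R e, R is followed by e with FIRST {e}; in R→y R x, R is followed by x with FIRST {x}. Thus FOLLOW(R) = {$, e, x}.
For R → y R x: FIRST(y R x) = {y}, so it goes in M[R, t] for t ∈ {y}.
For R → λ: FIRST(λ) = {λ}, so it goes in M[R, t] for t ∈ {}; since λ ∈ FIRST, also for every t ∈ FOLLOW(R) = {$, e, x}.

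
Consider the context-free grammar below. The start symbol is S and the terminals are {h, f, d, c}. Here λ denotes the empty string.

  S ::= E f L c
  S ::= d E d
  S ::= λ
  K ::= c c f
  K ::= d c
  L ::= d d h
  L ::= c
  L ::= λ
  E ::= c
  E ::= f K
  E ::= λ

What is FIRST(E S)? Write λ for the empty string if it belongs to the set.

{λ, c, d, f}

FIRST(K) = {c, d}
FIRST(L) = {λ, c, d}
FIRST(E) = {λ, c, f}
FIRST(S) = {λ, c, d, f}  (via E f L c)
FIRST(E S): take FIRST of each symbol in turn, carrying on past any symbol whose FIRST contains λ; result {λ, c, d, f}.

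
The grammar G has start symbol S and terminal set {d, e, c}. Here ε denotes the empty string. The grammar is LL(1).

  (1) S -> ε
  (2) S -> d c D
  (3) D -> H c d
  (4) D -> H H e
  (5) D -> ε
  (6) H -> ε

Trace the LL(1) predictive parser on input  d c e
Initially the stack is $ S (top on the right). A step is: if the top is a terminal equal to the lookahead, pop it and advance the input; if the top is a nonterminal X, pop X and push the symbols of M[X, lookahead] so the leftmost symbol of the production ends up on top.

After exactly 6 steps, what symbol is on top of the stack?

e

     Stack    Input    Action
  1  $ S      d c e $  expand S -> d c D
  2  $ D c d  d c e $  match d
  3  $ D c    c e $    match c
  4  $ D      e $      expand D -> H H e
  5  $ e H H  e $      expand H -> ε
  6  $ e H    e $      expand H -> ε
Stack after step 6: $ e (top = e).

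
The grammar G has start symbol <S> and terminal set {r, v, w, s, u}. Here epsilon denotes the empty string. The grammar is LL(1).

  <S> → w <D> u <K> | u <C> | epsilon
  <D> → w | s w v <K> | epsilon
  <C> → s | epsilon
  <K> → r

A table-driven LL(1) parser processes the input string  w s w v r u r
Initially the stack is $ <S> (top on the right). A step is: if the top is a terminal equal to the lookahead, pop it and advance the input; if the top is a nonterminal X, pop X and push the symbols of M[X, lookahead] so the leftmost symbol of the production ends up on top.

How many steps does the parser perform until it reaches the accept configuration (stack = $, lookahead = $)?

11

step 1: stack=$ <S>  input=w s w v r u r $  — expand <S> → w <D> u <K>
step 2: stack=$ <K> u <D> w  input=w s w v r u r $  — match w
step 3: stack=$ <K> u <D>  input=s w v r u r $  — expand <D> → s w v <K>
step 4: stack=$ <K> u <K> v w s  input=s w v r u r $  — match s
step 5: stack=$ <K> u <K> v w  input=w v r u r $  — match w
step 6: stack=$ <K> u <K> v  input=v r u r $  — match v
step 7: stack=$ <K> u <K>  input=r u r $  — expand <K> → r
step 8: stack=$ <K> u r  input=r u r $  — match r
step 9: stack=$ <K> u  input=u r $  — match u
step 10: stack=$ <K>  input=r $  — expand <K> → r
step 11: stack=$ r  input=r $  — match r
Accept reached after 11 steps.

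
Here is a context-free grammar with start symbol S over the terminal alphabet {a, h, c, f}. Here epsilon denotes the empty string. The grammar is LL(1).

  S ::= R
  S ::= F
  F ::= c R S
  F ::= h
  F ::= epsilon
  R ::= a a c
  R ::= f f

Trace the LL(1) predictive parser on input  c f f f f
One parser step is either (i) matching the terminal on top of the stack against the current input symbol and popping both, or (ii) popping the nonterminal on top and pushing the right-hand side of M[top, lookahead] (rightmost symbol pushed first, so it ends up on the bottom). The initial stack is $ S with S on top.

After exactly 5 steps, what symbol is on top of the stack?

f

     Stack    Input        Action
  1  $ S      c f f f f $  expand S ::= F
  2  $ F      c f f f f $  expand F ::= c R S
  3  $ S R c  c f f f f $  match c
  4  $ S R    f f f f $    expand R ::= f f
  5  $ S f f  f f f f $    match f
Stack after step 5: $ S f (top = f).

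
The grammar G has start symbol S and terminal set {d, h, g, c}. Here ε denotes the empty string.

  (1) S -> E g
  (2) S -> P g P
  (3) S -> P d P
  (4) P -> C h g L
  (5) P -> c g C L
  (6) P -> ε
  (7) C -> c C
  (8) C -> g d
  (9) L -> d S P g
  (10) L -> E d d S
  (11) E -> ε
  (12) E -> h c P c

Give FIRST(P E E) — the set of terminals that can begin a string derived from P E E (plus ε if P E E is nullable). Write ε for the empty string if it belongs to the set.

{ε, c, g, h}

FIRST(C): from C->c C we get {c}; from C->g d we get {g}. So FIRST(C) = {c, g}.
FIRST(E): from E->ε we get {ε}; from E->h c P c we get {h}. So FIRST(E) = {ε, h}.
FIRST(P): from P->C h g L we get {c, g}; from P->c g C L we get {c}; from P->ε we get {ε}. So FIRST(P) = {ε, c, g}.
FIRST(L): from L->d S P g we get {d}; from L->E d d S we get {d, h}. So FIRST(L) = {d, h}.
FIRST(S): from S->E g we get {g, h}; from S->P g P we get {c, g}; from S->P d P we get {c, d, g}. So FIRST(S) = {c, d, g, h}.
FIRST(P E E): take FIRST of each symbol in turn, carrying on past any symbol whose FIRST contains ε; result {ε, c, g, h}.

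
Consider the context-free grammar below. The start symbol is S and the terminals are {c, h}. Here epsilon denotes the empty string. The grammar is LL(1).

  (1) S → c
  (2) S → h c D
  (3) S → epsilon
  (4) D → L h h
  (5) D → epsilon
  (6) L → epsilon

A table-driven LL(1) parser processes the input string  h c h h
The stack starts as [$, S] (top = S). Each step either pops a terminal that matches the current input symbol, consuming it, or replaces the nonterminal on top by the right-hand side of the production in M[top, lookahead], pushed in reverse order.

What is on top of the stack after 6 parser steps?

h

     Stack    Input      Action
  1  $ S      h c h h $  expand S → h c D
  2  $ D c h  h c h h $  match h
  3  $ D c    c h h $    match c
  4  $ D      h h $      expand D → L h h
  5  $ h h L  h h $      expand L → epsilon
  6  $ h h    h h $      match h
Stack after step 6: $ h (top = h).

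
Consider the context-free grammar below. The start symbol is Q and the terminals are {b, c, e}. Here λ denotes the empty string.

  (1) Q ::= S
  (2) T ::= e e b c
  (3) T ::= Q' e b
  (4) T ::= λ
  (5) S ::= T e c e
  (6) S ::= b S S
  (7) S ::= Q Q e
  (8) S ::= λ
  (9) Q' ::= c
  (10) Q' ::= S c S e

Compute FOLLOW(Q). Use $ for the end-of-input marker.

{$, b, c, e}

FIRST(Q) = {λ, b, c, e}  (via S)
FIRST(T) = {λ, b, c, e}  (via Q' e b)
FIRST(S) = {λ, b, c, e}  (via T e c e, Q Q e)
FIRST(Q') = {b, c, e}  (via S c S e)
FOLLOW(Q) includes $ since Q is the start symbol.
FOLLOW(Q): in S::=Q Q e (occurrence 1), Q is followed by Q e with FIRST {b, c, e}; in S::=Q Q e (occurrence 2), Q is followed by e with FIRST {e}. Thus FOLLOW(Q) = {$, b, c, e}.
FOLLOW(T): in S::=T e c e, T is followed by e c e with FIRST {e}. Thus FOLLOW(T) = {e}.
FOLLOW(S): in Q::=S, the suffix after S is empty, so FOLLOW(S) ⊇ FOLLOW(Q) = {$, b, c, e}; in S::=b S S (occurrence 1), S is followed by S with FIRST {λ, b, c, e}; in S::=b S S (occurrence 1), the suffix after S is nullable (adds nothing new); in S::=b S S (occurrence 2), the suffix after S is empty (adds nothing new); in Q'::=S c S e (occurrence 1), S is followed by c S e with FIRST {c}; in Q'::=S c S e (occurrence 2), S is followed by e with FIRST {e}. Thus FOLLOW(S) = {$, b, c, e}.
FOLLOW(Q'): in T::=Q' e b, Q' is followed by e b with FIRST {e}. Thus FOLLOW(Q') = {e}.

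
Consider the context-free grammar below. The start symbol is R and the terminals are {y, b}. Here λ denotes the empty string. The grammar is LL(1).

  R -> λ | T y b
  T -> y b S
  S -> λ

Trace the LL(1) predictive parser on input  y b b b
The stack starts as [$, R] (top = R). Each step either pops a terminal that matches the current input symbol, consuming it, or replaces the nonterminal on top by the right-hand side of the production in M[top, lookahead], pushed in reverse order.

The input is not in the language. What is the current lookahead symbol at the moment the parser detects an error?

step 1: stack=$ R  input=y b b b $  — expand R -> T y b
step 2: stack=$ b y T  input=y b b b $  — expand T -> y b S
step 3: stack=$ b y S b y  input=y b b b $  — match y
step 4: stack=$ b y S b  input=b b b $  — match b
step 5: stack=$ b y S  input=b b $  — error: M[S, b] is empty

b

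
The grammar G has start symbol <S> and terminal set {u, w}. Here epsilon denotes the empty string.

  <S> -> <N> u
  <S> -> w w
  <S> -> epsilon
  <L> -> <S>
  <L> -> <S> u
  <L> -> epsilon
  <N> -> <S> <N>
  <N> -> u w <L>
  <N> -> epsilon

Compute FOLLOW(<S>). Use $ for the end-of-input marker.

{$, u, w}

FIRST(<S>): from <S>-><N> u we get {u, w}; from <S>->w w we get {w}; from <S>->epsilon we get {epsilon}. So FIRST(<S>) = {epsilon, u, w}.
FIRST(<L>): from <L>-><S> we get {epsilon, u, w}; from <L>-><S> u we get {u, w}; from <L>->epsilon we get {epsilon}. So FIRST(<L>) = {epsilon, u, w}.
FIRST(<N>): from <N>-><S> <N> we get {epsilon, u, w}; from <N>->u w <L> we get {u}; from <N>->epsilon we get {epsilon}. So FIRST(<N>) = {epsilon, u, w}.
FOLLOW(<S>) includes $ since <S> is the start symbol.
FOLLOW(<N>): in <S>-><N> u, <N> is followed by u with FIRST {u}; in <N>-><S> <N>, the suffix after <N> is empty (adds nothing new). Thus FOLLOW(<N>) = {u}.
FOLLOW(<L>): in <N>->u w <L>, the suffix after <L> is empty, so FOLLOW(<L>) ⊇ FOLLOW(<N>) = {u}. Thus FOLLOW(<L>) = {u}.
FOLLOW(<S>): in <L>-><S>, the suffix after <S> is empty, so FOLLOW(<S>) ⊇ FOLLOW(<L>) = {u}; in <L>-><S> u, <S> is followed by u with FIRST {u}; in <N>-><S> <N>, <S> is followed by <N> with FIRST {epsilon, u, w}; in <N>-><S> <N>, the suffix after <S> is nullable, so FOLLOW(<S>) ⊇ FOLLOW(<N>) = {u}. Thus FOLLOW(<S>) = {$, u, w}.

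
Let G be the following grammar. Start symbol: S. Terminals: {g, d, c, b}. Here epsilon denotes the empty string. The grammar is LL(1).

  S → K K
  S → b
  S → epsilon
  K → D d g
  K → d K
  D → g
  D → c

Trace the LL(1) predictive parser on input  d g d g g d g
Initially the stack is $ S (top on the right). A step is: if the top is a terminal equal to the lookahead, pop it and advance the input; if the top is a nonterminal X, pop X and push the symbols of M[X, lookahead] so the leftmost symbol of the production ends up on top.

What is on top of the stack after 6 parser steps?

d

step 1: stack=$ S  input=d g d g g d g $  — expand S → K K
step 2: stack=$ K K  input=d g d g g d g $  — expand K → d K
step 3: stack=$ K K d  input=d g d g g d g $  — match d
step 4: stack=$ K K  input=g d g g d g $  — expand K → D d g
step 5: stack=$ K g d D  input=g d g g d g $  — expand D → g
step 6: stack=$ K g d g  input=g d g g d g $  — match g
Stack after step 6: $ K g d (top = d).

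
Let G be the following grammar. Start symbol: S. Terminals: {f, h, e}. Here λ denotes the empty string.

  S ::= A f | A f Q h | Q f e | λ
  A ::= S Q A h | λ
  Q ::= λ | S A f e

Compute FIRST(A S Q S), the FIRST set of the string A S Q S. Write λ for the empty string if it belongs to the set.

FIRST(S): from S::=A f we get {f, h}; from S::=A f Q h we get {f, h}; from S::=Q f e we get {f, h}; from S::=λ we get {λ}. So FIRST(S) = {λ, f, h}.
FIRST(A): from A::=S Q A h we get {f, h}; from A::=λ we get {λ}. So FIRST(A) = {λ, f, h}.
FIRST(Q): from Q::=λ we get {λ}; from Q::=S A f e we get {f, h}. So FIRST(Q) = {λ, f, h}.
FIRST(A S Q S): take FIRST of each symbol in turn, carrying on past any symbol whose FIRST contains λ; result {λ, f, h}.

{λ, f, h}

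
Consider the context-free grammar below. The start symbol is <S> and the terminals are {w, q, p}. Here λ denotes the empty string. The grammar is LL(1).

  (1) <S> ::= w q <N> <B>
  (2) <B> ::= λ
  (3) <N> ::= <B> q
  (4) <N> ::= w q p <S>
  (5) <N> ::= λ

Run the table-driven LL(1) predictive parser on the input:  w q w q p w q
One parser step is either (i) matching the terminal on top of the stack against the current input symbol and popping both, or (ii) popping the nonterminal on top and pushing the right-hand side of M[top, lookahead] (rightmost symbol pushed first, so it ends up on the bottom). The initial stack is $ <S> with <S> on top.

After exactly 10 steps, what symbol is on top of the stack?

      Stack              Input            Action
   1  $ <S>              w q w q p w q $  expand <S> ::= w q <N> <B>
   2  $ <B> <N> q w      w q w q p w q $  match w
   3  $ <B> <N> q        q w q p w q $    match q
   4  $ <B> <N>          w q p w q $      expand <N> ::= w q p <S>
   5  $ <B> <S> p q w    w q p w q $      match w
   6  $ <B> <S> p q      q p w q $        match q
   7  $ <B> <S> p        p w q $          match p
   8  $ <B> <S>          w q $            expand <S> ::= w q <N> <B>
   9  $ <B> <B> <N> q w  w q $            match w
  10  $ <B> <B> <N> q    q $              match q
Stack after step 10: $ <B> <B> <N> (top = <N>).

<N>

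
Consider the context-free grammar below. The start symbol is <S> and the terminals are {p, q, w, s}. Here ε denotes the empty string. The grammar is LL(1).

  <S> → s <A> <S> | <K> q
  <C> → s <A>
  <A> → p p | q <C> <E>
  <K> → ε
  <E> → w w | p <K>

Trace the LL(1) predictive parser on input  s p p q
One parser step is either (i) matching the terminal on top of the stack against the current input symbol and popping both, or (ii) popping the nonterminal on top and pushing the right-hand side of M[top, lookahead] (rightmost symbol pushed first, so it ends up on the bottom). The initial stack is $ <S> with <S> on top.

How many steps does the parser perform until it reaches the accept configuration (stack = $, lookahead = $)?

8

     Stack        Input      Action
  1  $ <S>        s p p q $  expand <S> → s <A> <S>
  2  $ <S> <A> s  s p p q $  match s
  3  $ <S> <A>    p p q $    expand <A> → p p
  4  $ <S> p p    p p q $    match p
  5  $ <S> p      p q $      match p
  6  $ <S>        q $        expand <S> → <K> q
  7  $ q <K>      q $        expand <K> → ε
  8  $ q          q $        match q
Accept reached after 8 steps.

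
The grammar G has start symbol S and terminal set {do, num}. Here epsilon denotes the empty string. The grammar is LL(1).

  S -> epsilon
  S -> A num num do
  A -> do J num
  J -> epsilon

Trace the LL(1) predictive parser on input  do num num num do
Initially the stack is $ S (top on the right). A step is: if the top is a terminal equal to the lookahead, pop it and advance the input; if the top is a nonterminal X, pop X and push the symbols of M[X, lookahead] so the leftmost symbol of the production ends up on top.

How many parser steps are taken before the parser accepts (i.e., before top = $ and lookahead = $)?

8

step 1: stack=$ S  input=do num num num do $  — expand S -> A num num do
step 2: stack=$ do num num A  input=do num num num do $  — expand A -> do J num
step 3: stack=$ do num num num J do  input=do num num num do $  — match do
step 4: stack=$ do num num num J  input=num num num do $  — expand J -> epsilon
step 5: stack=$ do num num num  input=num num num do $  — match num
step 6: stack=$ do num num  input=num num do $  — match num
step 7: stack=$ do num  input=num do $  — match num
step 8: stack=$ do  input=do $  — match do
Accept reached after 8 steps.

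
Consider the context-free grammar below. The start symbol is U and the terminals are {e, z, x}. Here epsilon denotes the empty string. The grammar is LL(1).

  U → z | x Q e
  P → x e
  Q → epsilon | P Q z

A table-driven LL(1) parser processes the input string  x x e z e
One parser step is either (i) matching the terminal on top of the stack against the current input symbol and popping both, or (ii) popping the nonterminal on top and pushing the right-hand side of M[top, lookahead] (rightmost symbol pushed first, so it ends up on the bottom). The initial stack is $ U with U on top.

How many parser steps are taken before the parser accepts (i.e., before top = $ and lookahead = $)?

     Stack        Input        Action
  1  $ U          x x e z e $  expand U → x Q e
  2  $ e Q x      x x e z e $  match x
  3  $ e Q        x e z e $    expand Q → P Q z
  4  $ e z Q P    x e z e $    expand P → x e
  5  $ e z Q e x  x e z e $    match x
  6  $ e z Q e    e z e $      match e
  7  $ e z Q      z e $        expand Q → epsilon
  8  $ e z        z e $        match z
  9  $ e          e $          match e
Accept reached after 9 steps.

9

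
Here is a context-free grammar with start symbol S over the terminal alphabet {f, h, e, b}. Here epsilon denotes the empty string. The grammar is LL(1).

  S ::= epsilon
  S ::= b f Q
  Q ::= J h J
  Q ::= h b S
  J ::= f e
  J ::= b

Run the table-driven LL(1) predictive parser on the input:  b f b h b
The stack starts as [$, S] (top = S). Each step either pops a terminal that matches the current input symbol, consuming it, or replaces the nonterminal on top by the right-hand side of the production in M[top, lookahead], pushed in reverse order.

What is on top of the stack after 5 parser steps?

step 1: stack=$ S  input=b f b h b $  — expand S ::= b f Q
step 2: stack=$ Q f b  input=b f b h b $  — match b
step 3: stack=$ Q f  input=f b h b $  — match f
step 4: stack=$ Q  input=b h b $  — expand Q ::= J h J
step 5: stack=$ J h J  input=b h b $  — expand J ::= b
Stack after step 5: $ J h b (top = b).

b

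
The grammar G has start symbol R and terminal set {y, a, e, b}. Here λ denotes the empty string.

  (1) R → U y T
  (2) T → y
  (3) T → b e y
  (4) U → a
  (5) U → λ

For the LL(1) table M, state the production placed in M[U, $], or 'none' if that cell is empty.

FIRST(T) = {b, y}
FIRST(U) = {λ, a}
FIRST(R) = {a, y}  (via U y T)
FOLLOW(R) includes $ since R is the start symbol.
FOLLOW(U): in R→U y T, U is followed by y T with FIRST {y}. Thus FOLLOW(U) = {y}.
For U → a: FIRST(a) = {a}, so it goes in M[U, t] for t ∈ {a}.
For U → λ: FIRST(λ) = {λ}, so it goes in M[U, t] for t ∈ {}; since λ ∈ FIRST, also for every t ∈ FOLLOW(U) = {y}.
None of these place a production in M[U, $].

none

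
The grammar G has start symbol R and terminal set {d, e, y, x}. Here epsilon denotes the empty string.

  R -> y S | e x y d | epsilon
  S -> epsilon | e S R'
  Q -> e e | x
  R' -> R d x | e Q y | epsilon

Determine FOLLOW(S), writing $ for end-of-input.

{$, d, e, y}

FIRST(R): from R->y S we get {y}; from R->e x y d we get {e}; from R->epsilon we get {epsilon}. So FIRST(R) = {epsilon, e, y}.
FIRST(S): from S->epsilon we get {epsilon}; from S->e S R' we get {e}. So FIRST(S) = {epsilon, e}.
FIRST(Q): from Q->e e we get {e}; from Q->x we get {x}. So FIRST(Q) = {e, x}.
FIRST(R'): from R'->R d x we get {d, e, y}; from R'->e Q y we get {e}; from R'->epsilon we get {epsilon}. So FIRST(R') = {epsilon, d, e, y}.
FOLLOW(R) includes $ since R is the start symbol.
FOLLOW(R): in R'->R d x, R is followed by d x with FIRST {d}. Thus FOLLOW(R) = {$, d}.
FOLLOW(S): in R->y S, the suffix after S is empty, so FOLLOW(S) ⊇ FOLLOW(R) = {$, d}; in S->e S R', S is followed by R' with FIRST {epsilon, d, e, y}; in S->e S R', the suffix after S is nullable (adds nothing new). Thus FOLLOW(S) = {$, d, e, y}.
FOLLOW(Q): in R'->e Q y, Q is followed by y with FIRST {y}. Thus FOLLOW(Q) = {y}.
FOLLOW(R'): in S->e S R', the suffix after R' is empty, so FOLLOW(R') ⊇ FOLLOW(S) = {$, d, e, y}. Thus FOLLOW(R') = {$, d, e, y}.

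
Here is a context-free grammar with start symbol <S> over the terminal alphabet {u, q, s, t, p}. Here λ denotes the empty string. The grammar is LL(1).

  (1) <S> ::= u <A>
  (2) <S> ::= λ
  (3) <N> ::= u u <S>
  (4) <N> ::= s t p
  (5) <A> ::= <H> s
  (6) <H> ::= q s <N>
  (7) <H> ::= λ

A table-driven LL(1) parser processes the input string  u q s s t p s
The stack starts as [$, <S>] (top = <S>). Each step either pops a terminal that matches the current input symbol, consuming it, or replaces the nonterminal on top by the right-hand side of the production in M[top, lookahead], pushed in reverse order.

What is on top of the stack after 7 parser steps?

s

step 1: stack=$ <S>  input=u q s s t p s $  — expand <S> ::= u <A>
step 2: stack=$ <A> u  input=u q s s t p s $  — match u
step 3: stack=$ <A>  input=q s s t p s $  — expand <A> ::= <H> s
step 4: stack=$ s <H>  input=q s s t p s $  — expand <H> ::= q s <N>
step 5: stack=$ s <N> s q  input=q s s t p s $  — match q
step 6: stack=$ s <N> s  input=s s t p s $  — match s
step 7: stack=$ s <N>  input=s t p s $  — expand <N> ::= s t p
Stack after step 7: $ s p t s (top = s).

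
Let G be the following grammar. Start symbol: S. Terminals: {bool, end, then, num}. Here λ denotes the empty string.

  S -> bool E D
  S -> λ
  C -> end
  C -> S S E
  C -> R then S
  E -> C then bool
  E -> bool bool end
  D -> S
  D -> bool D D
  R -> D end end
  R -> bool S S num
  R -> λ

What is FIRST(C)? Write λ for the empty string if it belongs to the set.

{bool, end, then}

FIRST(S): from S->bool E D we get {bool}; from S->λ we get {λ}. So FIRST(S) = {λ, bool}.
FIRST(D): from D->S we get {λ, bool}; from D->bool D D we get {bool}. So FIRST(D) = {λ, bool}.
FIRST(R): from R->D end end we get {bool, end}; from R->bool S S num we get {bool}; from R->λ we get {λ}. So FIRST(R) = {λ, bool, end}.
FIRST(C): from C->end we get {end}; from C->S S E we get {bool, end, then}; from C->R then S we get {bool, end, then}. So FIRST(C) = {bool, end, then}.
FIRST(E): from E->C then bool we get {bool, end, then}; from E->bool bool end we get {bool}. So FIRST(E) = {bool, end, then}.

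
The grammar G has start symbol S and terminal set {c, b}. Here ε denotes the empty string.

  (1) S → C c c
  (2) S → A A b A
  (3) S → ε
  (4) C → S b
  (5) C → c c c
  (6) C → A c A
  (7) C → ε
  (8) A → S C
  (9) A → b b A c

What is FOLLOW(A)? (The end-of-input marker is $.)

FIRST(S) = {ε, b, c}  (via C c c, A A b A)
FIRST(C) = {ε, b, c}  (via S b, A c A)
FIRST(A) = {ε, b, c}  (via S C)
FOLLOW(S) includes $ since S is the start symbol.
FOLLOW(S): in C→S b, S is followed by b with FIRST {b}; in A→S C, S is followed by C with FIRST {ε, b, c}; in A→S C, the suffix after S is nullable, so FOLLOW(S) ⊇ FOLLOW(A) = {$, b, c}. Thus FOLLOW(S) = {$, b, c}.
FOLLOW(C): in S→C c c, C is followed by c c with FIRST {c}; in A→S C, the suffix after C is empty, so FOLLOW(C) ⊇ FOLLOW(A) = {$, b, c}. Thus FOLLOW(C) = {$, b, c}.
FOLLOW(A): in S→A A b A (occurrence 1), A is followed by A b A with FIRST {b, c}; in S→A A b A (occurrence 2), A is followed by b A with FIRST {b}; in S→A A b A (occurrence 3), the suffix after A is empty, so FOLLOW(A) ⊇ FOLLOW(S) = {$, b, c}; in C→A c A (occurrence 1), A is followed by c A with FIRST {c}; in C→A c A (occurrence 2), the suffix after A is empty, so FOLLOW(A) ⊇ FOLLOW(C) = {$, b, c}; in A→b b A c, A is followed by c with FIRST {c}. Thus FOLLOW(A) = {$, b, c}.

{$, b, c}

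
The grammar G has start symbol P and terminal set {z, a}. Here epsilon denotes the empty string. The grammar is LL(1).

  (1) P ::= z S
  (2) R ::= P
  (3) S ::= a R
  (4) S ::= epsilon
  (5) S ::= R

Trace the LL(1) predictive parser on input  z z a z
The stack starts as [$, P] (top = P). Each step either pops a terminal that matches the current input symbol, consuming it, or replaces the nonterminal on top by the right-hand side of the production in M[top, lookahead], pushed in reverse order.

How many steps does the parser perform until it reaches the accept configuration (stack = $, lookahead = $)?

12

      Stack  Input      Action
   1  $ P    z z a z $  expand P ::= z S
   2  $ S z  z z a z $  match z
   3  $ S    z a z $    expand S ::= R
   4  $ R    z a z $    expand R ::= P
   5  $ P    z a z $    expand P ::= z S
   6  $ S z  z a z $    match z
   7  $ S    a z $      expand S ::= a R
   8  $ R a  a z $      match a
   9  $ R    z $        expand R ::= P
  10  $ P    z $        expand P ::= z S
  11  $ S z  z $        match z
  12  $ S    $          expand S ::= epsilon
Accept reached after 12 steps.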